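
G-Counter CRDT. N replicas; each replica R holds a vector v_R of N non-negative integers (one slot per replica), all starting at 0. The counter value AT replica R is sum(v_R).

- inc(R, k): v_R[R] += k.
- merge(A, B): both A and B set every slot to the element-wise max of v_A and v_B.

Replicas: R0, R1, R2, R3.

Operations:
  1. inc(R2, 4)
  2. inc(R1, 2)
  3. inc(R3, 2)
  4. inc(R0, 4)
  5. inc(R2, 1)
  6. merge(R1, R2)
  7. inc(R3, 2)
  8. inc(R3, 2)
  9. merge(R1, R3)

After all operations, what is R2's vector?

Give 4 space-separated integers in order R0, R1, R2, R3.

Answer: 0 2 5 0

Derivation:
Op 1: inc R2 by 4 -> R2=(0,0,4,0) value=4
Op 2: inc R1 by 2 -> R1=(0,2,0,0) value=2
Op 3: inc R3 by 2 -> R3=(0,0,0,2) value=2
Op 4: inc R0 by 4 -> R0=(4,0,0,0) value=4
Op 5: inc R2 by 1 -> R2=(0,0,5,0) value=5
Op 6: merge R1<->R2 -> R1=(0,2,5,0) R2=(0,2,5,0)
Op 7: inc R3 by 2 -> R3=(0,0,0,4) value=4
Op 8: inc R3 by 2 -> R3=(0,0,0,6) value=6
Op 9: merge R1<->R3 -> R1=(0,2,5,6) R3=(0,2,5,6)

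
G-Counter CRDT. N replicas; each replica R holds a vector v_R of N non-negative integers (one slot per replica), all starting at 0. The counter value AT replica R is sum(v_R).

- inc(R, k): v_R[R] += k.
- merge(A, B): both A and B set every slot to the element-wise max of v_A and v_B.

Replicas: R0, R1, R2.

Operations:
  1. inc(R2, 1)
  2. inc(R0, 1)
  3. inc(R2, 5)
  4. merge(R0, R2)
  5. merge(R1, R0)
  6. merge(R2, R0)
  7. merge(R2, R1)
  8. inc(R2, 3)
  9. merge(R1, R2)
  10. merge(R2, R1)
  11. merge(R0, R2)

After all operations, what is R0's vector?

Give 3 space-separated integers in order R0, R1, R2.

Answer: 1 0 9

Derivation:
Op 1: inc R2 by 1 -> R2=(0,0,1) value=1
Op 2: inc R0 by 1 -> R0=(1,0,0) value=1
Op 3: inc R2 by 5 -> R2=(0,0,6) value=6
Op 4: merge R0<->R2 -> R0=(1,0,6) R2=(1,0,6)
Op 5: merge R1<->R0 -> R1=(1,0,6) R0=(1,0,6)
Op 6: merge R2<->R0 -> R2=(1,0,6) R0=(1,0,6)
Op 7: merge R2<->R1 -> R2=(1,0,6) R1=(1,0,6)
Op 8: inc R2 by 3 -> R2=(1,0,9) value=10
Op 9: merge R1<->R2 -> R1=(1,0,9) R2=(1,0,9)
Op 10: merge R2<->R1 -> R2=(1,0,9) R1=(1,0,9)
Op 11: merge R0<->R2 -> R0=(1,0,9) R2=(1,0,9)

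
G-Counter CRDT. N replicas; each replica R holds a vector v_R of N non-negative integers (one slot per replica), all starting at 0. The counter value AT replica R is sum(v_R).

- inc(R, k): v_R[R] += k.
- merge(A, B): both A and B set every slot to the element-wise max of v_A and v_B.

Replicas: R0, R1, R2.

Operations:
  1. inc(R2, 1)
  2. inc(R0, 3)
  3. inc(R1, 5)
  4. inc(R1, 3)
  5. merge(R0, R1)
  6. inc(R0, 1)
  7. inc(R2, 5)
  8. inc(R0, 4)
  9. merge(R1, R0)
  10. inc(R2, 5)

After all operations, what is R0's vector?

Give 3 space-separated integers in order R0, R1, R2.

Op 1: inc R2 by 1 -> R2=(0,0,1) value=1
Op 2: inc R0 by 3 -> R0=(3,0,0) value=3
Op 3: inc R1 by 5 -> R1=(0,5,0) value=5
Op 4: inc R1 by 3 -> R1=(0,8,0) value=8
Op 5: merge R0<->R1 -> R0=(3,8,0) R1=(3,8,0)
Op 6: inc R0 by 1 -> R0=(4,8,0) value=12
Op 7: inc R2 by 5 -> R2=(0,0,6) value=6
Op 8: inc R0 by 4 -> R0=(8,8,0) value=16
Op 9: merge R1<->R0 -> R1=(8,8,0) R0=(8,8,0)
Op 10: inc R2 by 5 -> R2=(0,0,11) value=11

Answer: 8 8 0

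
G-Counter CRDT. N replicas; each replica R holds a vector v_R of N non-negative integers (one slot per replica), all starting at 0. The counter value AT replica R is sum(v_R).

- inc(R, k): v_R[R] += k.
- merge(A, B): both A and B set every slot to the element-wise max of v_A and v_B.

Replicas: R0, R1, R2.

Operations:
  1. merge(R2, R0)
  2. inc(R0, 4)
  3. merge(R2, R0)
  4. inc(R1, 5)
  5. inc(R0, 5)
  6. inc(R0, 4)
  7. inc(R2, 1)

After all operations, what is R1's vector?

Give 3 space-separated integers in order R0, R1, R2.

Answer: 0 5 0

Derivation:
Op 1: merge R2<->R0 -> R2=(0,0,0) R0=(0,0,0)
Op 2: inc R0 by 4 -> R0=(4,0,0) value=4
Op 3: merge R2<->R0 -> R2=(4,0,0) R0=(4,0,0)
Op 4: inc R1 by 5 -> R1=(0,5,0) value=5
Op 5: inc R0 by 5 -> R0=(9,0,0) value=9
Op 6: inc R0 by 4 -> R0=(13,0,0) value=13
Op 7: inc R2 by 1 -> R2=(4,0,1) value=5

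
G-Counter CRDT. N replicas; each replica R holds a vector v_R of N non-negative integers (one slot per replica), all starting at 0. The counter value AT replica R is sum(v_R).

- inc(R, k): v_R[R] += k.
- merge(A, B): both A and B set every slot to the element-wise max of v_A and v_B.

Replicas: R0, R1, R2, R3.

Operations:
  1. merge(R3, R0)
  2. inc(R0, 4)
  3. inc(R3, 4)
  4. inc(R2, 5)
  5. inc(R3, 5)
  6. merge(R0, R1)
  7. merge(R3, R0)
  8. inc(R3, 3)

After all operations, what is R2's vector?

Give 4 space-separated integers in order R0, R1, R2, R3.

Answer: 0 0 5 0

Derivation:
Op 1: merge R3<->R0 -> R3=(0,0,0,0) R0=(0,0,0,0)
Op 2: inc R0 by 4 -> R0=(4,0,0,0) value=4
Op 3: inc R3 by 4 -> R3=(0,0,0,4) value=4
Op 4: inc R2 by 5 -> R2=(0,0,5,0) value=5
Op 5: inc R3 by 5 -> R3=(0,0,0,9) value=9
Op 6: merge R0<->R1 -> R0=(4,0,0,0) R1=(4,0,0,0)
Op 7: merge R3<->R0 -> R3=(4,0,0,9) R0=(4,0,0,9)
Op 8: inc R3 by 3 -> R3=(4,0,0,12) value=16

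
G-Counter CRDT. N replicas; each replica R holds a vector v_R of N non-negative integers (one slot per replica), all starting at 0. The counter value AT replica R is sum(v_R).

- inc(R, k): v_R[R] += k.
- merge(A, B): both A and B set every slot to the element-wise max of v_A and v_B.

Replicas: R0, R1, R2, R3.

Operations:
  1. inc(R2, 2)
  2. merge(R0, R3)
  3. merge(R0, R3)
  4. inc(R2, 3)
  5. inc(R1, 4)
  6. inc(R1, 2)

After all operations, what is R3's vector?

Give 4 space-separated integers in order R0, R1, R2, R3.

Answer: 0 0 0 0

Derivation:
Op 1: inc R2 by 2 -> R2=(0,0,2,0) value=2
Op 2: merge R0<->R3 -> R0=(0,0,0,0) R3=(0,0,0,0)
Op 3: merge R0<->R3 -> R0=(0,0,0,0) R3=(0,0,0,0)
Op 4: inc R2 by 3 -> R2=(0,0,5,0) value=5
Op 5: inc R1 by 4 -> R1=(0,4,0,0) value=4
Op 6: inc R1 by 2 -> R1=(0,6,0,0) value=6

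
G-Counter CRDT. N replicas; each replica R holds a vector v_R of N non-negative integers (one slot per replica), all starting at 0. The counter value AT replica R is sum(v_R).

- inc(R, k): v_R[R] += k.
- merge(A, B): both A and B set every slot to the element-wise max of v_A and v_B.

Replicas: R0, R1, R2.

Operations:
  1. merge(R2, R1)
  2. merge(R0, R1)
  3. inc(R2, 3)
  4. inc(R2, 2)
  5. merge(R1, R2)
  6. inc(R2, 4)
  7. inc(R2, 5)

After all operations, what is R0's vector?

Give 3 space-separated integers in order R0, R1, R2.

Op 1: merge R2<->R1 -> R2=(0,0,0) R1=(0,0,0)
Op 2: merge R0<->R1 -> R0=(0,0,0) R1=(0,0,0)
Op 3: inc R2 by 3 -> R2=(0,0,3) value=3
Op 4: inc R2 by 2 -> R2=(0,0,5) value=5
Op 5: merge R1<->R2 -> R1=(0,0,5) R2=(0,0,5)
Op 6: inc R2 by 4 -> R2=(0,0,9) value=9
Op 7: inc R2 by 5 -> R2=(0,0,14) value=14

Answer: 0 0 0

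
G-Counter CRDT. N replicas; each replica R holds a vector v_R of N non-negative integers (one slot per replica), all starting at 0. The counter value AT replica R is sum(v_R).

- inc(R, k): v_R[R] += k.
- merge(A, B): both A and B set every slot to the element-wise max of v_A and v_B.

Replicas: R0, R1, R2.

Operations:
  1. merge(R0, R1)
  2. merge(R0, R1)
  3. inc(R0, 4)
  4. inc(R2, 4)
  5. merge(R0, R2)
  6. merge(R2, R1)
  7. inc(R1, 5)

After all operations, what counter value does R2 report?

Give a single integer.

Answer: 8

Derivation:
Op 1: merge R0<->R1 -> R0=(0,0,0) R1=(0,0,0)
Op 2: merge R0<->R1 -> R0=(0,0,0) R1=(0,0,0)
Op 3: inc R0 by 4 -> R0=(4,0,0) value=4
Op 4: inc R2 by 4 -> R2=(0,0,4) value=4
Op 5: merge R0<->R2 -> R0=(4,0,4) R2=(4,0,4)
Op 6: merge R2<->R1 -> R2=(4,0,4) R1=(4,0,4)
Op 7: inc R1 by 5 -> R1=(4,5,4) value=13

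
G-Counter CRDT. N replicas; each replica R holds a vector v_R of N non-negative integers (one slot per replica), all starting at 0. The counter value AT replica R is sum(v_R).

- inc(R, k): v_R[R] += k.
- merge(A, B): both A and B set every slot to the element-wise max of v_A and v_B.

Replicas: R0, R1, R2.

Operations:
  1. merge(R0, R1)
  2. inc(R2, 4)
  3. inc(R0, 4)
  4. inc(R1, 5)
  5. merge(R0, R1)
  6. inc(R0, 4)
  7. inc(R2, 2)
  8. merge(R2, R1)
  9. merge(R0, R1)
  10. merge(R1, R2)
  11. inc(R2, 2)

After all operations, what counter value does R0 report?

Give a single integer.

Op 1: merge R0<->R1 -> R0=(0,0,0) R1=(0,0,0)
Op 2: inc R2 by 4 -> R2=(0,0,4) value=4
Op 3: inc R0 by 4 -> R0=(4,0,0) value=4
Op 4: inc R1 by 5 -> R1=(0,5,0) value=5
Op 5: merge R0<->R1 -> R0=(4,5,0) R1=(4,5,0)
Op 6: inc R0 by 4 -> R0=(8,5,0) value=13
Op 7: inc R2 by 2 -> R2=(0,0,6) value=6
Op 8: merge R2<->R1 -> R2=(4,5,6) R1=(4,5,6)
Op 9: merge R0<->R1 -> R0=(8,5,6) R1=(8,5,6)
Op 10: merge R1<->R2 -> R1=(8,5,6) R2=(8,5,6)
Op 11: inc R2 by 2 -> R2=(8,5,8) value=21

Answer: 19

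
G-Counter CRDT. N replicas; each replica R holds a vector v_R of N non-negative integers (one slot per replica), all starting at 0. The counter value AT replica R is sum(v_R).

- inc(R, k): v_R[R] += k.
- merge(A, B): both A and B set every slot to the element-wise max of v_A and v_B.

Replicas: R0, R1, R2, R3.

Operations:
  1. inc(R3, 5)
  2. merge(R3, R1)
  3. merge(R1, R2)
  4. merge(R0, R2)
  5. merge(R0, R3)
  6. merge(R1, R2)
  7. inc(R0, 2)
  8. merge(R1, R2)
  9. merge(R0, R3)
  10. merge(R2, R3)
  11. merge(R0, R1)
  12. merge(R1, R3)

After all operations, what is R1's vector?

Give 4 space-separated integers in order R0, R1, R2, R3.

Op 1: inc R3 by 5 -> R3=(0,0,0,5) value=5
Op 2: merge R3<->R1 -> R3=(0,0,0,5) R1=(0,0,0,5)
Op 3: merge R1<->R2 -> R1=(0,0,0,5) R2=(0,0,0,5)
Op 4: merge R0<->R2 -> R0=(0,0,0,5) R2=(0,0,0,5)
Op 5: merge R0<->R3 -> R0=(0,0,0,5) R3=(0,0,0,5)
Op 6: merge R1<->R2 -> R1=(0,0,0,5) R2=(0,0,0,5)
Op 7: inc R0 by 2 -> R0=(2,0,0,5) value=7
Op 8: merge R1<->R2 -> R1=(0,0,0,5) R2=(0,0,0,5)
Op 9: merge R0<->R3 -> R0=(2,0,0,5) R3=(2,0,0,5)
Op 10: merge R2<->R3 -> R2=(2,0,0,5) R3=(2,0,0,5)
Op 11: merge R0<->R1 -> R0=(2,0,0,5) R1=(2,0,0,5)
Op 12: merge R1<->R3 -> R1=(2,0,0,5) R3=(2,0,0,5)

Answer: 2 0 0 5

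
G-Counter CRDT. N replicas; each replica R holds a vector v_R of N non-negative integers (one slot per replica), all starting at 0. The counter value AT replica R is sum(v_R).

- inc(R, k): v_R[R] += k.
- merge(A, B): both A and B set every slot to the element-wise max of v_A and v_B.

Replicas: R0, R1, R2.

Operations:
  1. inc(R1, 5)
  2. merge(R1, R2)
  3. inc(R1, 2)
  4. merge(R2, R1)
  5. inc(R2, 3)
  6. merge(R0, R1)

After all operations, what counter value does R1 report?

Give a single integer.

Op 1: inc R1 by 5 -> R1=(0,5,0) value=5
Op 2: merge R1<->R2 -> R1=(0,5,0) R2=(0,5,0)
Op 3: inc R1 by 2 -> R1=(0,7,0) value=7
Op 4: merge R2<->R1 -> R2=(0,7,0) R1=(0,7,0)
Op 5: inc R2 by 3 -> R2=(0,7,3) value=10
Op 6: merge R0<->R1 -> R0=(0,7,0) R1=(0,7,0)

Answer: 7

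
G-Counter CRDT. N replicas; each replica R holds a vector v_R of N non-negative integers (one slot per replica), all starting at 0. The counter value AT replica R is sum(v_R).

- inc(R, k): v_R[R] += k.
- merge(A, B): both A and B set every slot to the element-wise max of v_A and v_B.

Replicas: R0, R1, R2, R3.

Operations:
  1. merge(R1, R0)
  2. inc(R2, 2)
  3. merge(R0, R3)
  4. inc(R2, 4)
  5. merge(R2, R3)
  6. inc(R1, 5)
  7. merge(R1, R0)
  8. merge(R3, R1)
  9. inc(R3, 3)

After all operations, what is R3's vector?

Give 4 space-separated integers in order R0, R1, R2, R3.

Op 1: merge R1<->R0 -> R1=(0,0,0,0) R0=(0,0,0,0)
Op 2: inc R2 by 2 -> R2=(0,0,2,0) value=2
Op 3: merge R0<->R3 -> R0=(0,0,0,0) R3=(0,0,0,0)
Op 4: inc R2 by 4 -> R2=(0,0,6,0) value=6
Op 5: merge R2<->R3 -> R2=(0,0,6,0) R3=(0,0,6,0)
Op 6: inc R1 by 5 -> R1=(0,5,0,0) value=5
Op 7: merge R1<->R0 -> R1=(0,5,0,0) R0=(0,5,0,0)
Op 8: merge R3<->R1 -> R3=(0,5,6,0) R1=(0,5,6,0)
Op 9: inc R3 by 3 -> R3=(0,5,6,3) value=14

Answer: 0 5 6 3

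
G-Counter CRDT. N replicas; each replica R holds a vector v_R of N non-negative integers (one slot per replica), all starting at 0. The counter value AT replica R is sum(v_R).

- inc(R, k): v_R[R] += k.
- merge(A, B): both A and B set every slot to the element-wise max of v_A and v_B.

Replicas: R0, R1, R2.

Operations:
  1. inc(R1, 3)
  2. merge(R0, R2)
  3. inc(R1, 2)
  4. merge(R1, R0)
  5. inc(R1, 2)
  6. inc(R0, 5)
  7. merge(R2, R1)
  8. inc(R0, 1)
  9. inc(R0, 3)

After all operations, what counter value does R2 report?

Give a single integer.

Op 1: inc R1 by 3 -> R1=(0,3,0) value=3
Op 2: merge R0<->R2 -> R0=(0,0,0) R2=(0,0,0)
Op 3: inc R1 by 2 -> R1=(0,5,0) value=5
Op 4: merge R1<->R0 -> R1=(0,5,0) R0=(0,5,0)
Op 5: inc R1 by 2 -> R1=(0,7,0) value=7
Op 6: inc R0 by 5 -> R0=(5,5,0) value=10
Op 7: merge R2<->R1 -> R2=(0,7,0) R1=(0,7,0)
Op 8: inc R0 by 1 -> R0=(6,5,0) value=11
Op 9: inc R0 by 3 -> R0=(9,5,0) value=14

Answer: 7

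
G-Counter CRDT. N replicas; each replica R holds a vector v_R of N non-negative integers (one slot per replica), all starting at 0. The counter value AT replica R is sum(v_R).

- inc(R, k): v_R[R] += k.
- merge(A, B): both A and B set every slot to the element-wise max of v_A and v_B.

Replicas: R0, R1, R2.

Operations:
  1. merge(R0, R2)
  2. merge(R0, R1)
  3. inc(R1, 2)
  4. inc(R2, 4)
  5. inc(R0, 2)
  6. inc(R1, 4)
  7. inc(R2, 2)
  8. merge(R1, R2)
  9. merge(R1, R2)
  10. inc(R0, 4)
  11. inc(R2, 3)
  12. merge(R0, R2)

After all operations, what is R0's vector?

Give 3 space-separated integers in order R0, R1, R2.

Op 1: merge R0<->R2 -> R0=(0,0,0) R2=(0,0,0)
Op 2: merge R0<->R1 -> R0=(0,0,0) R1=(0,0,0)
Op 3: inc R1 by 2 -> R1=(0,2,0) value=2
Op 4: inc R2 by 4 -> R2=(0,0,4) value=4
Op 5: inc R0 by 2 -> R0=(2,0,0) value=2
Op 6: inc R1 by 4 -> R1=(0,6,0) value=6
Op 7: inc R2 by 2 -> R2=(0,0,6) value=6
Op 8: merge R1<->R2 -> R1=(0,6,6) R2=(0,6,6)
Op 9: merge R1<->R2 -> R1=(0,6,6) R2=(0,6,6)
Op 10: inc R0 by 4 -> R0=(6,0,0) value=6
Op 11: inc R2 by 3 -> R2=(0,6,9) value=15
Op 12: merge R0<->R2 -> R0=(6,6,9) R2=(6,6,9)

Answer: 6 6 9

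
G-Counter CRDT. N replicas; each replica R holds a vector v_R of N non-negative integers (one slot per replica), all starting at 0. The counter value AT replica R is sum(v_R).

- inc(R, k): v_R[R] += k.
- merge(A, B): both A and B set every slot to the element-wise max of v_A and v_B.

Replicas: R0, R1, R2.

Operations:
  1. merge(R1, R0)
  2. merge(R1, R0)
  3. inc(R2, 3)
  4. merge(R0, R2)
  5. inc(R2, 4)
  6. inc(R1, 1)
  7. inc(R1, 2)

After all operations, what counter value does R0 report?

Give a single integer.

Op 1: merge R1<->R0 -> R1=(0,0,0) R0=(0,0,0)
Op 2: merge R1<->R0 -> R1=(0,0,0) R0=(0,0,0)
Op 3: inc R2 by 3 -> R2=(0,0,3) value=3
Op 4: merge R0<->R2 -> R0=(0,0,3) R2=(0,0,3)
Op 5: inc R2 by 4 -> R2=(0,0,7) value=7
Op 6: inc R1 by 1 -> R1=(0,1,0) value=1
Op 7: inc R1 by 2 -> R1=(0,3,0) value=3

Answer: 3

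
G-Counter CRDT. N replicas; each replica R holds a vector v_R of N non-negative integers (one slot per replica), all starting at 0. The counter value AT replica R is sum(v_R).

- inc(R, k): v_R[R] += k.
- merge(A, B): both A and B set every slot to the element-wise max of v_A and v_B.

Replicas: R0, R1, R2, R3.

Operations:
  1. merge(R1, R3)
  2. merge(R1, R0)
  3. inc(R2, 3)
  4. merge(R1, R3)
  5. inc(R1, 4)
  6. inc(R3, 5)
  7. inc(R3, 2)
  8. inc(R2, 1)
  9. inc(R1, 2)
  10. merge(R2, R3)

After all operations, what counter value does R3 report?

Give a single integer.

Answer: 11

Derivation:
Op 1: merge R1<->R3 -> R1=(0,0,0,0) R3=(0,0,0,0)
Op 2: merge R1<->R0 -> R1=(0,0,0,0) R0=(0,0,0,0)
Op 3: inc R2 by 3 -> R2=(0,0,3,0) value=3
Op 4: merge R1<->R3 -> R1=(0,0,0,0) R3=(0,0,0,0)
Op 5: inc R1 by 4 -> R1=(0,4,0,0) value=4
Op 6: inc R3 by 5 -> R3=(0,0,0,5) value=5
Op 7: inc R3 by 2 -> R3=(0,0,0,7) value=7
Op 8: inc R2 by 1 -> R2=(0,0,4,0) value=4
Op 9: inc R1 by 2 -> R1=(0,6,0,0) value=6
Op 10: merge R2<->R3 -> R2=(0,0,4,7) R3=(0,0,4,7)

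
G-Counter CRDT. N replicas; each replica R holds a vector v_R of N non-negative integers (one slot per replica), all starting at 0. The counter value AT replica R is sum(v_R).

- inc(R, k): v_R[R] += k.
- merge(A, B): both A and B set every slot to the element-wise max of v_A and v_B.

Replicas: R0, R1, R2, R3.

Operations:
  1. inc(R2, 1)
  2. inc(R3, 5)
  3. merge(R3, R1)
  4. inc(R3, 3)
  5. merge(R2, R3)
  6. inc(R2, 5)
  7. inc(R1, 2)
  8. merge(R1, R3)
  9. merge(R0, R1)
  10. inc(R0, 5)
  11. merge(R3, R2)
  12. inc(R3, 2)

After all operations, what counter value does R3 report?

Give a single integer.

Answer: 18

Derivation:
Op 1: inc R2 by 1 -> R2=(0,0,1,0) value=1
Op 2: inc R3 by 5 -> R3=(0,0,0,5) value=5
Op 3: merge R3<->R1 -> R3=(0,0,0,5) R1=(0,0,0,5)
Op 4: inc R3 by 3 -> R3=(0,0,0,8) value=8
Op 5: merge R2<->R3 -> R2=(0,0,1,8) R3=(0,0,1,8)
Op 6: inc R2 by 5 -> R2=(0,0,6,8) value=14
Op 7: inc R1 by 2 -> R1=(0,2,0,5) value=7
Op 8: merge R1<->R3 -> R1=(0,2,1,8) R3=(0,2,1,8)
Op 9: merge R0<->R1 -> R0=(0,2,1,8) R1=(0,2,1,8)
Op 10: inc R0 by 5 -> R0=(5,2,1,8) value=16
Op 11: merge R3<->R2 -> R3=(0,2,6,8) R2=(0,2,6,8)
Op 12: inc R3 by 2 -> R3=(0,2,6,10) value=18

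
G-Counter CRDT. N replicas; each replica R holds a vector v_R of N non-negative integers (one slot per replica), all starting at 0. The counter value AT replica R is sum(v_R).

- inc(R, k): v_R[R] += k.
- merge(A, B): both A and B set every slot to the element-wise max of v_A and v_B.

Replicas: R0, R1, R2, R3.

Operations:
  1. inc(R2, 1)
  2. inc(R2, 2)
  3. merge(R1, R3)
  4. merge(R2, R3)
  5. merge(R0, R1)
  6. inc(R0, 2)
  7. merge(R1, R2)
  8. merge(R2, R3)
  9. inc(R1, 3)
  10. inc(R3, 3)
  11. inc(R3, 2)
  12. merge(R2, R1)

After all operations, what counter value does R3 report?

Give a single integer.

Answer: 8

Derivation:
Op 1: inc R2 by 1 -> R2=(0,0,1,0) value=1
Op 2: inc R2 by 2 -> R2=(0,0,3,0) value=3
Op 3: merge R1<->R3 -> R1=(0,0,0,0) R3=(0,0,0,0)
Op 4: merge R2<->R3 -> R2=(0,0,3,0) R3=(0,0,3,0)
Op 5: merge R0<->R1 -> R0=(0,0,0,0) R1=(0,0,0,0)
Op 6: inc R0 by 2 -> R0=(2,0,0,0) value=2
Op 7: merge R1<->R2 -> R1=(0,0,3,0) R2=(0,0,3,0)
Op 8: merge R2<->R3 -> R2=(0,0,3,0) R3=(0,0,3,0)
Op 9: inc R1 by 3 -> R1=(0,3,3,0) value=6
Op 10: inc R3 by 3 -> R3=(0,0,3,3) value=6
Op 11: inc R3 by 2 -> R3=(0,0,3,5) value=8
Op 12: merge R2<->R1 -> R2=(0,3,3,0) R1=(0,3,3,0)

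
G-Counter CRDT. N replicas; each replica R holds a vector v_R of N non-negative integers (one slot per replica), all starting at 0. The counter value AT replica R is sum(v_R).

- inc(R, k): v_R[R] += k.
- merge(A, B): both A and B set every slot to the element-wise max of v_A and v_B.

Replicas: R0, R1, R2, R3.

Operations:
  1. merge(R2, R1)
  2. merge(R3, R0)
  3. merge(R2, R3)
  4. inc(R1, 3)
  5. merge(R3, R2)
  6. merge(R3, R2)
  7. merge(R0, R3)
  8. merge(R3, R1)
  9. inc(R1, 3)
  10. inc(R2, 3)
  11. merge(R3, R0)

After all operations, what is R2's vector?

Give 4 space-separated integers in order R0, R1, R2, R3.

Op 1: merge R2<->R1 -> R2=(0,0,0,0) R1=(0,0,0,0)
Op 2: merge R3<->R0 -> R3=(0,0,0,0) R0=(0,0,0,0)
Op 3: merge R2<->R3 -> R2=(0,0,0,0) R3=(0,0,0,0)
Op 4: inc R1 by 3 -> R1=(0,3,0,0) value=3
Op 5: merge R3<->R2 -> R3=(0,0,0,0) R2=(0,0,0,0)
Op 6: merge R3<->R2 -> R3=(0,0,0,0) R2=(0,0,0,0)
Op 7: merge R0<->R3 -> R0=(0,0,0,0) R3=(0,0,0,0)
Op 8: merge R3<->R1 -> R3=(0,3,0,0) R1=(0,3,0,0)
Op 9: inc R1 by 3 -> R1=(0,6,0,0) value=6
Op 10: inc R2 by 3 -> R2=(0,0,3,0) value=3
Op 11: merge R3<->R0 -> R3=(0,3,0,0) R0=(0,3,0,0)

Answer: 0 0 3 0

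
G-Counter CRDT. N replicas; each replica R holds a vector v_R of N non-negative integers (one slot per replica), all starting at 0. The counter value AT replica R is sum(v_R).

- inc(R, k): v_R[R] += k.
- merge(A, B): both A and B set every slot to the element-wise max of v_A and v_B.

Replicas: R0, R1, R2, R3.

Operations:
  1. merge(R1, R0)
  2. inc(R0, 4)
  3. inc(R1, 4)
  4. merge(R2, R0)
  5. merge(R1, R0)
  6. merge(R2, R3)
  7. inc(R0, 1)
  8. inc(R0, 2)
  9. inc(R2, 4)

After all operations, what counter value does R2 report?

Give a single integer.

Op 1: merge R1<->R0 -> R1=(0,0,0,0) R0=(0,0,0,0)
Op 2: inc R0 by 4 -> R0=(4,0,0,0) value=4
Op 3: inc R1 by 4 -> R1=(0,4,0,0) value=4
Op 4: merge R2<->R0 -> R2=(4,0,0,0) R0=(4,0,0,0)
Op 5: merge R1<->R0 -> R1=(4,4,0,0) R0=(4,4,0,0)
Op 6: merge R2<->R3 -> R2=(4,0,0,0) R3=(4,0,0,0)
Op 7: inc R0 by 1 -> R0=(5,4,0,0) value=9
Op 8: inc R0 by 2 -> R0=(7,4,0,0) value=11
Op 9: inc R2 by 4 -> R2=(4,0,4,0) value=8

Answer: 8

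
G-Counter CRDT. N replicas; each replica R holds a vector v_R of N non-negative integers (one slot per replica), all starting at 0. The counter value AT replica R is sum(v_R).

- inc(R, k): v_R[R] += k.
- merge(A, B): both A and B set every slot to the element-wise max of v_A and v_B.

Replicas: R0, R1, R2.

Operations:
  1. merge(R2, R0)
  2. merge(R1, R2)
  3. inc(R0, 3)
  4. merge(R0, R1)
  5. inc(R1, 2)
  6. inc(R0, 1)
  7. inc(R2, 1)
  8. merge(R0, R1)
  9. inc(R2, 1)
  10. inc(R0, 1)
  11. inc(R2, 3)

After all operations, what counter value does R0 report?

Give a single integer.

Answer: 7

Derivation:
Op 1: merge R2<->R0 -> R2=(0,0,0) R0=(0,0,0)
Op 2: merge R1<->R2 -> R1=(0,0,0) R2=(0,0,0)
Op 3: inc R0 by 3 -> R0=(3,0,0) value=3
Op 4: merge R0<->R1 -> R0=(3,0,0) R1=(3,0,0)
Op 5: inc R1 by 2 -> R1=(3,2,0) value=5
Op 6: inc R0 by 1 -> R0=(4,0,0) value=4
Op 7: inc R2 by 1 -> R2=(0,0,1) value=1
Op 8: merge R0<->R1 -> R0=(4,2,0) R1=(4,2,0)
Op 9: inc R2 by 1 -> R2=(0,0,2) value=2
Op 10: inc R0 by 1 -> R0=(5,2,0) value=7
Op 11: inc R2 by 3 -> R2=(0,0,5) value=5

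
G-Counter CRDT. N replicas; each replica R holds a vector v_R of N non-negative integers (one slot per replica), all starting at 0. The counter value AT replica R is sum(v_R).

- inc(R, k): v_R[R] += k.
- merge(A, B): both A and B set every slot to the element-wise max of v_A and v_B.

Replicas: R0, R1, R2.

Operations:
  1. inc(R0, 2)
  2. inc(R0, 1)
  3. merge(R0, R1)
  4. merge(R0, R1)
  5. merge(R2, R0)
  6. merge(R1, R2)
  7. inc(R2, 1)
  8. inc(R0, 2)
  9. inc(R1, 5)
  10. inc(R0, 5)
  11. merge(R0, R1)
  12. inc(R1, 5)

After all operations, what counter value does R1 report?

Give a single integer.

Answer: 20

Derivation:
Op 1: inc R0 by 2 -> R0=(2,0,0) value=2
Op 2: inc R0 by 1 -> R0=(3,0,0) value=3
Op 3: merge R0<->R1 -> R0=(3,0,0) R1=(3,0,0)
Op 4: merge R0<->R1 -> R0=(3,0,0) R1=(3,0,0)
Op 5: merge R2<->R0 -> R2=(3,0,0) R0=(3,0,0)
Op 6: merge R1<->R2 -> R1=(3,0,0) R2=(3,0,0)
Op 7: inc R2 by 1 -> R2=(3,0,1) value=4
Op 8: inc R0 by 2 -> R0=(5,0,0) value=5
Op 9: inc R1 by 5 -> R1=(3,5,0) value=8
Op 10: inc R0 by 5 -> R0=(10,0,0) value=10
Op 11: merge R0<->R1 -> R0=(10,5,0) R1=(10,5,0)
Op 12: inc R1 by 5 -> R1=(10,10,0) value=20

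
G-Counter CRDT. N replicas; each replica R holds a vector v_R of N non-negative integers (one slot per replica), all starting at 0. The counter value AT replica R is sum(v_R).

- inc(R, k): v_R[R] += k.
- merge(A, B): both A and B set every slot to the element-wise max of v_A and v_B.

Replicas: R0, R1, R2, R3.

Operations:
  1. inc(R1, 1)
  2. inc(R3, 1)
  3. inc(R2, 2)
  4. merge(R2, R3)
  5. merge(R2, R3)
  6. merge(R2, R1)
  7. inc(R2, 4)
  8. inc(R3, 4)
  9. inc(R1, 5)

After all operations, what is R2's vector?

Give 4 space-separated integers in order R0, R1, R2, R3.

Answer: 0 1 6 1

Derivation:
Op 1: inc R1 by 1 -> R1=(0,1,0,0) value=1
Op 2: inc R3 by 1 -> R3=(0,0,0,1) value=1
Op 3: inc R2 by 2 -> R2=(0,0,2,0) value=2
Op 4: merge R2<->R3 -> R2=(0,0,2,1) R3=(0,0,2,1)
Op 5: merge R2<->R3 -> R2=(0,0,2,1) R3=(0,0,2,1)
Op 6: merge R2<->R1 -> R2=(0,1,2,1) R1=(0,1,2,1)
Op 7: inc R2 by 4 -> R2=(0,1,6,1) value=8
Op 8: inc R3 by 4 -> R3=(0,0,2,5) value=7
Op 9: inc R1 by 5 -> R1=(0,6,2,1) value=9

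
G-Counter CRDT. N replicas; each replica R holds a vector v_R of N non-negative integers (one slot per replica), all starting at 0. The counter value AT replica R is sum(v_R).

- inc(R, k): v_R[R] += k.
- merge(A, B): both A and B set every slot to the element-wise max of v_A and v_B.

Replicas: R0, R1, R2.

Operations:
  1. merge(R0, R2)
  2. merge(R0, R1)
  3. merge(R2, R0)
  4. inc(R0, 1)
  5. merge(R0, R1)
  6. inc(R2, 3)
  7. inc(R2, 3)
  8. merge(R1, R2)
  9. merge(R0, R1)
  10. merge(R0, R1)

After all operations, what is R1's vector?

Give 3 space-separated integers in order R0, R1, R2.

Answer: 1 0 6

Derivation:
Op 1: merge R0<->R2 -> R0=(0,0,0) R2=(0,0,0)
Op 2: merge R0<->R1 -> R0=(0,0,0) R1=(0,0,0)
Op 3: merge R2<->R0 -> R2=(0,0,0) R0=(0,0,0)
Op 4: inc R0 by 1 -> R0=(1,0,0) value=1
Op 5: merge R0<->R1 -> R0=(1,0,0) R1=(1,0,0)
Op 6: inc R2 by 3 -> R2=(0,0,3) value=3
Op 7: inc R2 by 3 -> R2=(0,0,6) value=6
Op 8: merge R1<->R2 -> R1=(1,0,6) R2=(1,0,6)
Op 9: merge R0<->R1 -> R0=(1,0,6) R1=(1,0,6)
Op 10: merge R0<->R1 -> R0=(1,0,6) R1=(1,0,6)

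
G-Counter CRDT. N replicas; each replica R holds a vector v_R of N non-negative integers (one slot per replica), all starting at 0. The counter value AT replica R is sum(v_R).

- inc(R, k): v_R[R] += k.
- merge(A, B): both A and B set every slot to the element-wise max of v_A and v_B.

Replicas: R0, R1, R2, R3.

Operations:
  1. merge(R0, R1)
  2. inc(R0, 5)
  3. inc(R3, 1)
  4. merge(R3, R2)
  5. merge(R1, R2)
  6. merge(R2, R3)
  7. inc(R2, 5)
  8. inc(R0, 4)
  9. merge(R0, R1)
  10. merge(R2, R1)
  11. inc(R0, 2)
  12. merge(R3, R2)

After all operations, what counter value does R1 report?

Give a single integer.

Op 1: merge R0<->R1 -> R0=(0,0,0,0) R1=(0,0,0,0)
Op 2: inc R0 by 5 -> R0=(5,0,0,0) value=5
Op 3: inc R3 by 1 -> R3=(0,0,0,1) value=1
Op 4: merge R3<->R2 -> R3=(0,0,0,1) R2=(0,0,0,1)
Op 5: merge R1<->R2 -> R1=(0,0,0,1) R2=(0,0,0,1)
Op 6: merge R2<->R3 -> R2=(0,0,0,1) R3=(0,0,0,1)
Op 7: inc R2 by 5 -> R2=(0,0,5,1) value=6
Op 8: inc R0 by 4 -> R0=(9,0,0,0) value=9
Op 9: merge R0<->R1 -> R0=(9,0,0,1) R1=(9,0,0,1)
Op 10: merge R2<->R1 -> R2=(9,0,5,1) R1=(9,0,5,1)
Op 11: inc R0 by 2 -> R0=(11,0,0,1) value=12
Op 12: merge R3<->R2 -> R3=(9,0,5,1) R2=(9,0,5,1)

Answer: 15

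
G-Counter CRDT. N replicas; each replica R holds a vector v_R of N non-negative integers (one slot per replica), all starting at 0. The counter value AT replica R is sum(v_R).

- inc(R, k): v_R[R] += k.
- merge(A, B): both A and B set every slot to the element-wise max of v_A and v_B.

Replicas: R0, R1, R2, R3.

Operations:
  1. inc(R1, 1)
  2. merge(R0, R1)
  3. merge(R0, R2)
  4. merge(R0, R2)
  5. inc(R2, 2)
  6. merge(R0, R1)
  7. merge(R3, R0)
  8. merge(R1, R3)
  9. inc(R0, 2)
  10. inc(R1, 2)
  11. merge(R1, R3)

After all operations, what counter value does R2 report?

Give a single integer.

Op 1: inc R1 by 1 -> R1=(0,1,0,0) value=1
Op 2: merge R0<->R1 -> R0=(0,1,0,0) R1=(0,1,0,0)
Op 3: merge R0<->R2 -> R0=(0,1,0,0) R2=(0,1,0,0)
Op 4: merge R0<->R2 -> R0=(0,1,0,0) R2=(0,1,0,0)
Op 5: inc R2 by 2 -> R2=(0,1,2,0) value=3
Op 6: merge R0<->R1 -> R0=(0,1,0,0) R1=(0,1,0,0)
Op 7: merge R3<->R0 -> R3=(0,1,0,0) R0=(0,1,0,0)
Op 8: merge R1<->R3 -> R1=(0,1,0,0) R3=(0,1,0,0)
Op 9: inc R0 by 2 -> R0=(2,1,0,0) value=3
Op 10: inc R1 by 2 -> R1=(0,3,0,0) value=3
Op 11: merge R1<->R3 -> R1=(0,3,0,0) R3=(0,3,0,0)

Answer: 3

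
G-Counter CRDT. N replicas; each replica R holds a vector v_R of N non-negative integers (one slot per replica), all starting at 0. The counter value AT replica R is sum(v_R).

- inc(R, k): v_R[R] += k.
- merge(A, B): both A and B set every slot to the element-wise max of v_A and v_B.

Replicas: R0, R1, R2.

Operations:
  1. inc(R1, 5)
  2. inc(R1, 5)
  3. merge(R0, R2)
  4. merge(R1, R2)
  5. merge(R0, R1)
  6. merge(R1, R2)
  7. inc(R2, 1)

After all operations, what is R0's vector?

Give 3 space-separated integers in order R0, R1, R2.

Answer: 0 10 0

Derivation:
Op 1: inc R1 by 5 -> R1=(0,5,0) value=5
Op 2: inc R1 by 5 -> R1=(0,10,0) value=10
Op 3: merge R0<->R2 -> R0=(0,0,0) R2=(0,0,0)
Op 4: merge R1<->R2 -> R1=(0,10,0) R2=(0,10,0)
Op 5: merge R0<->R1 -> R0=(0,10,0) R1=(0,10,0)
Op 6: merge R1<->R2 -> R1=(0,10,0) R2=(0,10,0)
Op 7: inc R2 by 1 -> R2=(0,10,1) value=11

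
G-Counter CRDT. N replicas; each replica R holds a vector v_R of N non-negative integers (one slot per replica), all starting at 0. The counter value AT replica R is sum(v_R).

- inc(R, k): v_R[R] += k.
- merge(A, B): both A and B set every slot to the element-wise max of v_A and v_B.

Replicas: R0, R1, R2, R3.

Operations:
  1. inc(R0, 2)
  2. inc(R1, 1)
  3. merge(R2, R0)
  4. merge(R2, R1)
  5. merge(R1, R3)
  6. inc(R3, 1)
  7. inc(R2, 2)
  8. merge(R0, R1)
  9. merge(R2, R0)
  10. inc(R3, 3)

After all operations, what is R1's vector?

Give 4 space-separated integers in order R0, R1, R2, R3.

Op 1: inc R0 by 2 -> R0=(2,0,0,0) value=2
Op 2: inc R1 by 1 -> R1=(0,1,0,0) value=1
Op 3: merge R2<->R0 -> R2=(2,0,0,0) R0=(2,0,0,0)
Op 4: merge R2<->R1 -> R2=(2,1,0,0) R1=(2,1,0,0)
Op 5: merge R1<->R3 -> R1=(2,1,0,0) R3=(2,1,0,0)
Op 6: inc R3 by 1 -> R3=(2,1,0,1) value=4
Op 7: inc R2 by 2 -> R2=(2,1,2,0) value=5
Op 8: merge R0<->R1 -> R0=(2,1,0,0) R1=(2,1,0,0)
Op 9: merge R2<->R0 -> R2=(2,1,2,0) R0=(2,1,2,0)
Op 10: inc R3 by 3 -> R3=(2,1,0,4) value=7

Answer: 2 1 0 0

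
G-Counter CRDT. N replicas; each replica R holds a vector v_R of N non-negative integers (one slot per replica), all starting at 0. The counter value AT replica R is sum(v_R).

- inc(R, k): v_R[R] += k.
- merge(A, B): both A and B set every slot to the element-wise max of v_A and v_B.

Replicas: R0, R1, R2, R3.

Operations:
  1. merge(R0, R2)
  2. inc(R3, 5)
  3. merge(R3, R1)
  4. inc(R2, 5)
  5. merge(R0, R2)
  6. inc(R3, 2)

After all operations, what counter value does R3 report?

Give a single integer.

Answer: 7

Derivation:
Op 1: merge R0<->R2 -> R0=(0,0,0,0) R2=(0,0,0,0)
Op 2: inc R3 by 5 -> R3=(0,0,0,5) value=5
Op 3: merge R3<->R1 -> R3=(0,0,0,5) R1=(0,0,0,5)
Op 4: inc R2 by 5 -> R2=(0,0,5,0) value=5
Op 5: merge R0<->R2 -> R0=(0,0,5,0) R2=(0,0,5,0)
Op 6: inc R3 by 2 -> R3=(0,0,0,7) value=7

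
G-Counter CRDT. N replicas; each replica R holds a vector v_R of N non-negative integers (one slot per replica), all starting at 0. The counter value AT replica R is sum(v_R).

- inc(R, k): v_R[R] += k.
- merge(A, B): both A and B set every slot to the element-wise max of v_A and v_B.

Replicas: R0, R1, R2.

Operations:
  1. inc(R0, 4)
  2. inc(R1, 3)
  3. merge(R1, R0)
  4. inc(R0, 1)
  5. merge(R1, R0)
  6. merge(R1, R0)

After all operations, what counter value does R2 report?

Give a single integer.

Op 1: inc R0 by 4 -> R0=(4,0,0) value=4
Op 2: inc R1 by 3 -> R1=(0,3,0) value=3
Op 3: merge R1<->R0 -> R1=(4,3,0) R0=(4,3,0)
Op 4: inc R0 by 1 -> R0=(5,3,0) value=8
Op 5: merge R1<->R0 -> R1=(5,3,0) R0=(5,3,0)
Op 6: merge R1<->R0 -> R1=(5,3,0) R0=(5,3,0)

Answer: 0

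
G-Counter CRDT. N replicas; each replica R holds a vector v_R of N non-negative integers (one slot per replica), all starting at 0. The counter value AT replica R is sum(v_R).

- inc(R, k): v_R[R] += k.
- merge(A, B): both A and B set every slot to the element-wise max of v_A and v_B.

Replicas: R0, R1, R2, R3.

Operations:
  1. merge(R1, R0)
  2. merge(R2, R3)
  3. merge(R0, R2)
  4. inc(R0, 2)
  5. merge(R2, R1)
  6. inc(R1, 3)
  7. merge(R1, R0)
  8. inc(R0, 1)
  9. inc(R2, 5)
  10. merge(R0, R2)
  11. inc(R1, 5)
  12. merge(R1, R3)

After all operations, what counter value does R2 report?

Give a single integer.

Op 1: merge R1<->R0 -> R1=(0,0,0,0) R0=(0,0,0,0)
Op 2: merge R2<->R3 -> R2=(0,0,0,0) R3=(0,0,0,0)
Op 3: merge R0<->R2 -> R0=(0,0,0,0) R2=(0,0,0,0)
Op 4: inc R0 by 2 -> R0=(2,0,0,0) value=2
Op 5: merge R2<->R1 -> R2=(0,0,0,0) R1=(0,0,0,0)
Op 6: inc R1 by 3 -> R1=(0,3,0,0) value=3
Op 7: merge R1<->R0 -> R1=(2,3,0,0) R0=(2,3,0,0)
Op 8: inc R0 by 1 -> R0=(3,3,0,0) value=6
Op 9: inc R2 by 5 -> R2=(0,0,5,0) value=5
Op 10: merge R0<->R2 -> R0=(3,3,5,0) R2=(3,3,5,0)
Op 11: inc R1 by 5 -> R1=(2,8,0,0) value=10
Op 12: merge R1<->R3 -> R1=(2,8,0,0) R3=(2,8,0,0)

Answer: 11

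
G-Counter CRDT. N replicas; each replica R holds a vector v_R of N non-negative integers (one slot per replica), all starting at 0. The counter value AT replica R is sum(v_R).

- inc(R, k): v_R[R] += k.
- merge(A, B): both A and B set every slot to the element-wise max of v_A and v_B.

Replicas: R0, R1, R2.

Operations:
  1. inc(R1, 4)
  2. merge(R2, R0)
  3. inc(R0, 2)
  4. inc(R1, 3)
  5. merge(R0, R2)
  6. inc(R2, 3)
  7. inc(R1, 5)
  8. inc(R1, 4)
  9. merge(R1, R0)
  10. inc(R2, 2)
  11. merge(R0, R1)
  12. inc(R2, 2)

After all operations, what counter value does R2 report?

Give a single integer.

Op 1: inc R1 by 4 -> R1=(0,4,0) value=4
Op 2: merge R2<->R0 -> R2=(0,0,0) R0=(0,0,0)
Op 3: inc R0 by 2 -> R0=(2,0,0) value=2
Op 4: inc R1 by 3 -> R1=(0,7,0) value=7
Op 5: merge R0<->R2 -> R0=(2,0,0) R2=(2,0,0)
Op 6: inc R2 by 3 -> R2=(2,0,3) value=5
Op 7: inc R1 by 5 -> R1=(0,12,0) value=12
Op 8: inc R1 by 4 -> R1=(0,16,0) value=16
Op 9: merge R1<->R0 -> R1=(2,16,0) R0=(2,16,0)
Op 10: inc R2 by 2 -> R2=(2,0,5) value=7
Op 11: merge R0<->R1 -> R0=(2,16,0) R1=(2,16,0)
Op 12: inc R2 by 2 -> R2=(2,0,7) value=9

Answer: 9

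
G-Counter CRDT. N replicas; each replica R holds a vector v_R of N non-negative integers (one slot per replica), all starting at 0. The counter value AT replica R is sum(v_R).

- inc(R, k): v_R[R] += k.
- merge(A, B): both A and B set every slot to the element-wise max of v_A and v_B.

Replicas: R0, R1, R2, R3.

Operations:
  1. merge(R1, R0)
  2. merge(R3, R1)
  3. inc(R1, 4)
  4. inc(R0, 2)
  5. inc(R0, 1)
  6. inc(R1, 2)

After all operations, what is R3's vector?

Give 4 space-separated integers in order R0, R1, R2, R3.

Answer: 0 0 0 0

Derivation:
Op 1: merge R1<->R0 -> R1=(0,0,0,0) R0=(0,0,0,0)
Op 2: merge R3<->R1 -> R3=(0,0,0,0) R1=(0,0,0,0)
Op 3: inc R1 by 4 -> R1=(0,4,0,0) value=4
Op 4: inc R0 by 2 -> R0=(2,0,0,0) value=2
Op 5: inc R0 by 1 -> R0=(3,0,0,0) value=3
Op 6: inc R1 by 2 -> R1=(0,6,0,0) value=6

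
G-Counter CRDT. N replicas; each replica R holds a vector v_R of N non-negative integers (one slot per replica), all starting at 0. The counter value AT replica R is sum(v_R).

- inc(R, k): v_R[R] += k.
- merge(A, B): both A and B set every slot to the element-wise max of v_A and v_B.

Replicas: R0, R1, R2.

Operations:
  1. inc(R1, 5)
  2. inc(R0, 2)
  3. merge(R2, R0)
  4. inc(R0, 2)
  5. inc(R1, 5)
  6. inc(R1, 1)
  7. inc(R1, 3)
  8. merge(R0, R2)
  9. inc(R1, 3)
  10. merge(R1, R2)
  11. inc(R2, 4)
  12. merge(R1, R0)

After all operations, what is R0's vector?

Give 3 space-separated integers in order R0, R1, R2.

Answer: 4 17 0

Derivation:
Op 1: inc R1 by 5 -> R1=(0,5,0) value=5
Op 2: inc R0 by 2 -> R0=(2,0,0) value=2
Op 3: merge R2<->R0 -> R2=(2,0,0) R0=(2,0,0)
Op 4: inc R0 by 2 -> R0=(4,0,0) value=4
Op 5: inc R1 by 5 -> R1=(0,10,0) value=10
Op 6: inc R1 by 1 -> R1=(0,11,0) value=11
Op 7: inc R1 by 3 -> R1=(0,14,0) value=14
Op 8: merge R0<->R2 -> R0=(4,0,0) R2=(4,0,0)
Op 9: inc R1 by 3 -> R1=(0,17,0) value=17
Op 10: merge R1<->R2 -> R1=(4,17,0) R2=(4,17,0)
Op 11: inc R2 by 4 -> R2=(4,17,4) value=25
Op 12: merge R1<->R0 -> R1=(4,17,0) R0=(4,17,0)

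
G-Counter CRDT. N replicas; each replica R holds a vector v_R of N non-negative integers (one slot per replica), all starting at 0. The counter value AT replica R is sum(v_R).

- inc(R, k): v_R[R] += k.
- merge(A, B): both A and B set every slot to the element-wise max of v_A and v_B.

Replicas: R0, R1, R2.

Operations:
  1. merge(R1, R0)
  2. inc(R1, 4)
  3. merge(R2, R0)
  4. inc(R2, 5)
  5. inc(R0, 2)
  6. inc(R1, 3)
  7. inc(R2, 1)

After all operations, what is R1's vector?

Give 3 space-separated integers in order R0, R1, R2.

Answer: 0 7 0

Derivation:
Op 1: merge R1<->R0 -> R1=(0,0,0) R0=(0,0,0)
Op 2: inc R1 by 4 -> R1=(0,4,0) value=4
Op 3: merge R2<->R0 -> R2=(0,0,0) R0=(0,0,0)
Op 4: inc R2 by 5 -> R2=(0,0,5) value=5
Op 5: inc R0 by 2 -> R0=(2,0,0) value=2
Op 6: inc R1 by 3 -> R1=(0,7,0) value=7
Op 7: inc R2 by 1 -> R2=(0,0,6) value=6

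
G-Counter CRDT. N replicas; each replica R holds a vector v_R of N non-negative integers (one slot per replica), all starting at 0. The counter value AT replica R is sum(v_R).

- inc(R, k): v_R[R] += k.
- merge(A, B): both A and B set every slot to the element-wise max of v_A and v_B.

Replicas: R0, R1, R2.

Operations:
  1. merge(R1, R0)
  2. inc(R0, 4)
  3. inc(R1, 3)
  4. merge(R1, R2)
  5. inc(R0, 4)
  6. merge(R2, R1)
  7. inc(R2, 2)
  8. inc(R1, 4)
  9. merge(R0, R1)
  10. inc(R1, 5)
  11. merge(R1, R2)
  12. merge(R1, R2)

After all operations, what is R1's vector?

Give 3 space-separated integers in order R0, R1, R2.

Answer: 8 12 2

Derivation:
Op 1: merge R1<->R0 -> R1=(0,0,0) R0=(0,0,0)
Op 2: inc R0 by 4 -> R0=(4,0,0) value=4
Op 3: inc R1 by 3 -> R1=(0,3,0) value=3
Op 4: merge R1<->R2 -> R1=(0,3,0) R2=(0,3,0)
Op 5: inc R0 by 4 -> R0=(8,0,0) value=8
Op 6: merge R2<->R1 -> R2=(0,3,0) R1=(0,3,0)
Op 7: inc R2 by 2 -> R2=(0,3,2) value=5
Op 8: inc R1 by 4 -> R1=(0,7,0) value=7
Op 9: merge R0<->R1 -> R0=(8,7,0) R1=(8,7,0)
Op 10: inc R1 by 5 -> R1=(8,12,0) value=20
Op 11: merge R1<->R2 -> R1=(8,12,2) R2=(8,12,2)
Op 12: merge R1<->R2 -> R1=(8,12,2) R2=(8,12,2)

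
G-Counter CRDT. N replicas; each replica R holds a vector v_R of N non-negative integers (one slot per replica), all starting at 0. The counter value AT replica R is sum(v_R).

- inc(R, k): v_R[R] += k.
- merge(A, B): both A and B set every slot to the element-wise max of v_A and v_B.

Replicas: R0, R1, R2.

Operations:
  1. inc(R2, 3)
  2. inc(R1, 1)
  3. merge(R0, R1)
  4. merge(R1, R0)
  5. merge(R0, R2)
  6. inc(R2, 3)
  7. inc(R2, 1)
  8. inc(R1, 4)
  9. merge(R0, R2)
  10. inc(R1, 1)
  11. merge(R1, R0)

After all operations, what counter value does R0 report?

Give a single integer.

Op 1: inc R2 by 3 -> R2=(0,0,3) value=3
Op 2: inc R1 by 1 -> R1=(0,1,0) value=1
Op 3: merge R0<->R1 -> R0=(0,1,0) R1=(0,1,0)
Op 4: merge R1<->R0 -> R1=(0,1,0) R0=(0,1,0)
Op 5: merge R0<->R2 -> R0=(0,1,3) R2=(0,1,3)
Op 6: inc R2 by 3 -> R2=(0,1,6) value=7
Op 7: inc R2 by 1 -> R2=(0,1,7) value=8
Op 8: inc R1 by 4 -> R1=(0,5,0) value=5
Op 9: merge R0<->R2 -> R0=(0,1,7) R2=(0,1,7)
Op 10: inc R1 by 1 -> R1=(0,6,0) value=6
Op 11: merge R1<->R0 -> R1=(0,6,7) R0=(0,6,7)

Answer: 13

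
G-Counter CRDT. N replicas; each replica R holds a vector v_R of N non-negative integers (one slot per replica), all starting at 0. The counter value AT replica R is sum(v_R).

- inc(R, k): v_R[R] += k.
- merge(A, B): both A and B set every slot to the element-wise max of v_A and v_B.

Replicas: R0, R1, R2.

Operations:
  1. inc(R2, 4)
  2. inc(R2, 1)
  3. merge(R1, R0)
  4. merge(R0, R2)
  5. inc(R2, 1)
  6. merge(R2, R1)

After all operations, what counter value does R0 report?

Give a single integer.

Answer: 5

Derivation:
Op 1: inc R2 by 4 -> R2=(0,0,4) value=4
Op 2: inc R2 by 1 -> R2=(0,0,5) value=5
Op 3: merge R1<->R0 -> R1=(0,0,0) R0=(0,0,0)
Op 4: merge R0<->R2 -> R0=(0,0,5) R2=(0,0,5)
Op 5: inc R2 by 1 -> R2=(0,0,6) value=6
Op 6: merge R2<->R1 -> R2=(0,0,6) R1=(0,0,6)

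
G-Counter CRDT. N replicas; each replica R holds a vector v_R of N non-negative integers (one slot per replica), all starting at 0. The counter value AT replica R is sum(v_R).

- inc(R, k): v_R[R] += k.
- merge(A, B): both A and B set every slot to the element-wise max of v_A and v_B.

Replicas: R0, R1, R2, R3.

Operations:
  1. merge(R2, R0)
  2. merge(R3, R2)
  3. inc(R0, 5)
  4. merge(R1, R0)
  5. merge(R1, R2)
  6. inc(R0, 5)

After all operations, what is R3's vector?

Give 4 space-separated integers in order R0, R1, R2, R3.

Op 1: merge R2<->R0 -> R2=(0,0,0,0) R0=(0,0,0,0)
Op 2: merge R3<->R2 -> R3=(0,0,0,0) R2=(0,0,0,0)
Op 3: inc R0 by 5 -> R0=(5,0,0,0) value=5
Op 4: merge R1<->R0 -> R1=(5,0,0,0) R0=(5,0,0,0)
Op 5: merge R1<->R2 -> R1=(5,0,0,0) R2=(5,0,0,0)
Op 6: inc R0 by 5 -> R0=(10,0,0,0) value=10

Answer: 0 0 0 0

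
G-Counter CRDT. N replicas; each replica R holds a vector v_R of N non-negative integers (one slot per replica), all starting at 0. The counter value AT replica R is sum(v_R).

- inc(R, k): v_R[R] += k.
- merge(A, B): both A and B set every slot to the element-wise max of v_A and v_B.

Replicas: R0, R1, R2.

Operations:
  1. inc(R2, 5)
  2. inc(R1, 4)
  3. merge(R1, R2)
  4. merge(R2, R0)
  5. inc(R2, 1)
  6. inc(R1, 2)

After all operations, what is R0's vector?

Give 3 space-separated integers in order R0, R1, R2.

Op 1: inc R2 by 5 -> R2=(0,0,5) value=5
Op 2: inc R1 by 4 -> R1=(0,4,0) value=4
Op 3: merge R1<->R2 -> R1=(0,4,5) R2=(0,4,5)
Op 4: merge R2<->R0 -> R2=(0,4,5) R0=(0,4,5)
Op 5: inc R2 by 1 -> R2=(0,4,6) value=10
Op 6: inc R1 by 2 -> R1=(0,6,5) value=11

Answer: 0 4 5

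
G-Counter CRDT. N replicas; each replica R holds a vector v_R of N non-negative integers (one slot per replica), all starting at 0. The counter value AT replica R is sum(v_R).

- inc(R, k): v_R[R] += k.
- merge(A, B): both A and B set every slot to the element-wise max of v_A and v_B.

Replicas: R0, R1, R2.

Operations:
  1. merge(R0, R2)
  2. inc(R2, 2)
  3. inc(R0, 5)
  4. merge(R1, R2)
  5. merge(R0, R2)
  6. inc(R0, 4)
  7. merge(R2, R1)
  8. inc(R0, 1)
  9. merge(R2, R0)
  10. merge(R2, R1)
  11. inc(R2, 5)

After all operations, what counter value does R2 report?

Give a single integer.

Answer: 17

Derivation:
Op 1: merge R0<->R2 -> R0=(0,0,0) R2=(0,0,0)
Op 2: inc R2 by 2 -> R2=(0,0,2) value=2
Op 3: inc R0 by 5 -> R0=(5,0,0) value=5
Op 4: merge R1<->R2 -> R1=(0,0,2) R2=(0,0,2)
Op 5: merge R0<->R2 -> R0=(5,0,2) R2=(5,0,2)
Op 6: inc R0 by 4 -> R0=(9,0,2) value=11
Op 7: merge R2<->R1 -> R2=(5,0,2) R1=(5,0,2)
Op 8: inc R0 by 1 -> R0=(10,0,2) value=12
Op 9: merge R2<->R0 -> R2=(10,0,2) R0=(10,0,2)
Op 10: merge R2<->R1 -> R2=(10,0,2) R1=(10,0,2)
Op 11: inc R2 by 5 -> R2=(10,0,7) value=17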